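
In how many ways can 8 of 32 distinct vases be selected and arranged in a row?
P(32,8) = 32!/(32-8)! = 424097856000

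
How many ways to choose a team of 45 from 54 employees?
C(54,45) = 54!/(45!×9!) = 5317936260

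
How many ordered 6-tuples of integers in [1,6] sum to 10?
Coefficient of x^10 in (x + x² + ... + x^6)^6. By inclusion-exclusion on dice exceeding 6: Σ_j (-1)^j C(6,j)·C(10-1-6j, 5) = C(6,0)·C(9,5) = 1·126 = 126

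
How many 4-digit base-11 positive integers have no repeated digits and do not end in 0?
Last digit: 10 nonzero choices. First digit: 9 (nonzero, ≠last). Middle 2: P(9,2) = 72. Total = 6480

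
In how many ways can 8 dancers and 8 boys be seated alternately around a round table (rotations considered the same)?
Fix one of the dancers: (8-1)! ways for the remaining dancers, × 8! ways for the boys = 5040 × 40320 = 203212800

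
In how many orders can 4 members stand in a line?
4! = 24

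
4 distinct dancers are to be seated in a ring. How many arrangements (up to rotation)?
Circular: fix one position, arrange the rest. (4-1)! = 6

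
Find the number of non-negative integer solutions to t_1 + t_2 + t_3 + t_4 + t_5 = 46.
C(46+5-1, 5-1) = C(50, 4) = 230300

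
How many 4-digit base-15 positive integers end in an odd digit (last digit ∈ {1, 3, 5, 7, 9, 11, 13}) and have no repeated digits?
Last∈{1,3,5,7,9,11,13}. Last=0: 0. Last nonzero: 7×13×P(13,2) = 14196. Total = 14196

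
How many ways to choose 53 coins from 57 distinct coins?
C(57,53) = 57!/(53!×4!) = 395010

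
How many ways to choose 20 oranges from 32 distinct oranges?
C(32,20) = 32!/(20!×12!) = 225792840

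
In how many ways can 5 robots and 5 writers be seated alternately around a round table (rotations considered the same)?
Fix one of the robots: (5-1)! ways for the remaining robots, × 5! ways for the writers = 24 × 120 = 2880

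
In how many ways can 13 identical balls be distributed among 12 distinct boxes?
C(13+12-1, 12-1) = C(24, 11) = 2496144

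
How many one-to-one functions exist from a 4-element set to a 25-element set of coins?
P(25,4) = 25!/(25-4)! = 303600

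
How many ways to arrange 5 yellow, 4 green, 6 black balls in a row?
15! / (5! × 4! × 6!) = 630630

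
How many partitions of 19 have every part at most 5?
Let r_j(i) = number of partitions of i into parts ≤ j, for i = 0..19. r_1(i) = 1 for all i; r_j(i) = r_{j-1}(i) + r_j(i-j). Rows j = 2..5: ≤2: 1 1 2 2 3 3 4 4 5 5 6 6 7 7 8 8 9 9 10 10; ≤3: 1 1 2 3 4 5 7 8 10 12 14 16 19 21 24 27 30 33 37 40; ≤4: 1 1 2 3 5 6 9 11 15 18 23 27 34 39 47 54 64 72 84 94; ≤5: 1 1 2 3 5 7 10 13 18 23 30 37 47 57 70 84 101 119 141 164. r_5(19) = 164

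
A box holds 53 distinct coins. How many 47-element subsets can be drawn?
C(53,47) = 53!/(47!×6!) = 22957480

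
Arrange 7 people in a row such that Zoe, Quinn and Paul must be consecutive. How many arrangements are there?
Treat the 3 as one block: (7-3+1)! × 3! = 120 × 6 = 720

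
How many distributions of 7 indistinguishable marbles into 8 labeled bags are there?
C(7+8-1, 8-1) = C(14, 7) = 3432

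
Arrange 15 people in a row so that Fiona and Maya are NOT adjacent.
Total - adjacent = 15! - (15-1)!×2 = 1307674368000 - 174356582400 = 1133317785600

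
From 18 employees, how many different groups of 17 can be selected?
C(18,17) = 18!/(17!×1!) = 18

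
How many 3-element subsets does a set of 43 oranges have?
C(43,3) = 43!/(3!×40!) = 12341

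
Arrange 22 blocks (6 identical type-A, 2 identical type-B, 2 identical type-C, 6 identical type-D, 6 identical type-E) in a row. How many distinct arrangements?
22! / (6! × 2! × 2! × 6! × 6!) = 752851139040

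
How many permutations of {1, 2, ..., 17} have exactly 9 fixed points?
Choose the 9 fixed points C(17,9) = 24310, derange the rest: !8 = Σ_{j=0}^{8} (-1)^j·8!/j! = 40320 - 40320 + 20160 - 6720 + 1680 - 336 + 56 - 8 + 1 = 14833. Product = 24310 × 14833 = 360590230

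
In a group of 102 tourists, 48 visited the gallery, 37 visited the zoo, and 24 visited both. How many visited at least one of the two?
|A∪B| = |A| + |B| - |A∩B| = 48 + 37 - 24 = 61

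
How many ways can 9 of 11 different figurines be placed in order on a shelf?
P(11,9) = 11!/(11-9)! = 19958400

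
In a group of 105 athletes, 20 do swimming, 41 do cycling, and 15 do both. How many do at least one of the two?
|A∪B| = |A| + |B| - |A∩B| = 20 + 41 - 15 = 46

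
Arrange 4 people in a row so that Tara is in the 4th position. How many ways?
Fix one position: (4-1)! = 6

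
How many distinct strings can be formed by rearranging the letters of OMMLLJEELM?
10! / (3! × 1! × 1! × 3! × 2!) = 50400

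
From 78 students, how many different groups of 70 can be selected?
C(78,70) = 78!/(70!×8!) = 23446881315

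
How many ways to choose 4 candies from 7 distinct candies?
C(7,4) = 7!/(4!×3!) = 35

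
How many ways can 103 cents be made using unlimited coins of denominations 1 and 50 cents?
Coefficient of x^103 in 1/(1-x^1) · 1/(1-x^50). Use j coins of 50 for j = 0..⌊103/50⌋ = 2, the rest in 1s: 2 + 1 = 3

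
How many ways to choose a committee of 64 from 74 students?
C(74,64) = 74!/(64!×10!) = 718406958841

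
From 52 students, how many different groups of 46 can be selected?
C(52,46) = 52!/(46!×6!) = 20358520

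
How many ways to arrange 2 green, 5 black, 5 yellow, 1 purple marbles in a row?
13! / (2! × 5! × 5! × 1!) = 216216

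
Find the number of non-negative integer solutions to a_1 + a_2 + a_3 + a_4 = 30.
C(30+4-1, 4-1) = C(33, 3) = 5456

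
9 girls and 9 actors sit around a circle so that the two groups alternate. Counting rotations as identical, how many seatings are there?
Fix one of the girls: (9-1)! ways for the remaining girls, × 9! ways for the actors = 40320 × 362880 = 14631321600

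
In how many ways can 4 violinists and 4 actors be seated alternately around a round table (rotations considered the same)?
Fix one of the violinists: (4-1)! ways for the remaining violinists, × 4! ways for the actors = 6 × 24 = 144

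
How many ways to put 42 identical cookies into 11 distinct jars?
C(42+11-1, 11-1) = C(52, 10) = 15820024220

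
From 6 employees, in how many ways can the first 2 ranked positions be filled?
P(6,2) = 6!/(6-2)! = 30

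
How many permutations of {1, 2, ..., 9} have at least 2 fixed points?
Exactly j fixed points: C(9,j)·!(9-j); sum over j ≥ 2 (derangement numbers via !m = (m-1)·(!(m-1) + !(m-2)): !0..!7 = 1, 0, 1, 2, 9, 44, 265, 1854). Σ_{j=2}^{9} C(9,j)·!(9-j) = C(9,2)·!7 + C(9,3)·!6 + C(9,4)·!5 + C(9,5)·!4 + C(9,6)·!3 + C(9,7)·!2 + C(9,8)·!1 + C(9,9)·!0 = 36·1854 + 84·265 + 126·44 + 126·9 + 84·2 + 36·1 + 9·0 + 1·1 = 95887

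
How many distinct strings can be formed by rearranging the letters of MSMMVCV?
7! / (2! × 1! × 3! × 1!) = 420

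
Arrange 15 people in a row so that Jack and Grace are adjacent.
Treat as block: (15-1)! × 2! = 87178291200 × 2 = 174356582400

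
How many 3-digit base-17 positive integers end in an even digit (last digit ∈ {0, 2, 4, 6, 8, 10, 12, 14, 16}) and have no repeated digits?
Last∈{0,2,4,6,8,10,12,14,16}. Last=0: 240. Last nonzero: 8×15×P(15,1) = 1800. Total = 2040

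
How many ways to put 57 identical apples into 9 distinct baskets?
C(57+9-1, 9-1) = C(65, 8) = 5047381560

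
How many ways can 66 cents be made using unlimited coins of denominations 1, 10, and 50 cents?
Coefficient of x^66 in 1/(1-x^1) · 1/(1-x^10) · 1/(1-x^50). Case on j = number of 50-cent coins (j = 0..1); remainder r = 66 - 50j is made from {1,10} in ⌊r/10⌋+1 ways. r = 66, 16 → 7 + 2 = 9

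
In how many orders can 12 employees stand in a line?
12! = 479001600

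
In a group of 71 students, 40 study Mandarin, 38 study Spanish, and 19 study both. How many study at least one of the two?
|A∪B| = |A| + |B| - |A∩B| = 40 + 38 - 19 = 59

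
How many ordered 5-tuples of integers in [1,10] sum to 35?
Coefficient of x^35 in (x + x² + ... + x^10)^5. By inclusion-exclusion on dice exceeding 10: Σ_j (-1)^j C(5,j)·C(35-1-10j, 4) = C(5,0)·C(34,4) - C(5,1)·C(24,4) + C(5,2)·C(14,4) - C(5,3)·C(4,4) = 1·46376 - 5·10626 + 10·1001 - 10·1 = 3246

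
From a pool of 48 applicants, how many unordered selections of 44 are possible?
C(48,44) = 48!/(44!×4!) = 194580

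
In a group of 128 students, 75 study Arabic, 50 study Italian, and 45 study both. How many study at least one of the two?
|A∪B| = |A| + |B| - |A∩B| = 75 + 50 - 45 = 80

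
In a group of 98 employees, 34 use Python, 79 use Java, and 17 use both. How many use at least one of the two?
|A∪B| = |A| + |B| - |A∩B| = 34 + 79 - 17 = 96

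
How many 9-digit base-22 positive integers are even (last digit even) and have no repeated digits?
Last∈{0,2,4,6,8,10,12,14,16,18,20}. Last=0: 8204716800. Last nonzero: 10×20×P(20,7) = 78140160000. Total = 86344876800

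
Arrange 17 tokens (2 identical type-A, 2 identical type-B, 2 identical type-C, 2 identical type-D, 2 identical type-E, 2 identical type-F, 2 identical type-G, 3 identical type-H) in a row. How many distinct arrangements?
17! / (2! × 2! × 2! × 2! × 2! × 2! × 2! × 3!) = 463134672000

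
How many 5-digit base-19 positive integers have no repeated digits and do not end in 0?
Last digit: 18 nonzero choices. First digit: 17 (nonzero, ≠last). Middle 3: P(17,3) = 4080. Total = 1248480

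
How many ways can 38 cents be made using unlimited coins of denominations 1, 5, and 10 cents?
Coefficient of x^38 in 1/(1-x^1) · 1/(1-x^5) · 1/(1-x^10). Case on j = number of 10-cent coins (j = 0..3); remainder r = 38 - 10j is made from {1,5} in ⌊r/5⌋+1 ways. r = 38, 28, 18, 8 → 8 + 6 + 4 + 2 = 20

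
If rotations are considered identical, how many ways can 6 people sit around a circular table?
Circular: fix one position, arrange the rest. (6-1)! = 120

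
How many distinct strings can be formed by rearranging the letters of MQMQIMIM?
8! / (2! × 2! × 4!) = 420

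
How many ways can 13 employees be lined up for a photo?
13! = 6227020800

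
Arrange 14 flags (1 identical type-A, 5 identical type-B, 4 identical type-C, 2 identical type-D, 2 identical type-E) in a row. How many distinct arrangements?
14! / (1! × 5! × 4! × 2! × 2!) = 7567560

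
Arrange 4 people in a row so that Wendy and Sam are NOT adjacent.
Total - adjacent = 4! - (4-1)!×2 = 24 - 12 = 12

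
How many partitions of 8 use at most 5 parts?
By conjugation, equals partitions of 8 into parts ≤ 5. Let r_j(i) = number of partitions of i into parts ≤ j, for i = 0..8. r_1(i) = 1 for all i; r_j(i) = r_{j-1}(i) + r_j(i-j). Rows j = 2..5: ≤2: 1 1 2 2 3 3 4 4 5; ≤3: 1 1 2 3 4 5 7 8 10; ≤4: 1 1 2 3 5 6 9 11 15; ≤5: 1 1 2 3 5 7 10 13 18. r_5(8) = 18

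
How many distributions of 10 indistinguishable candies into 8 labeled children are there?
C(10+8-1, 8-1) = C(17, 7) = 19448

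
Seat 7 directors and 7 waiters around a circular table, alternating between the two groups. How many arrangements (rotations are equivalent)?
Fix one of the directors: (7-1)! ways for the remaining directors, × 7! ways for the waiters = 720 × 5040 = 3628800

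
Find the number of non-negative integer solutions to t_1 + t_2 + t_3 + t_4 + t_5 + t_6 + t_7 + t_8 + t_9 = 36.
C(36+9-1, 9-1) = C(44, 8) = 177232627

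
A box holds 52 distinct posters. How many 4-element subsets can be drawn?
C(52,4) = 52!/(4!×48!) = 270725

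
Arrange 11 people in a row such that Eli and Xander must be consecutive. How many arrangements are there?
Treat the 2 as one block: (11-2+1)! × 2! = 3628800 × 2 = 7257600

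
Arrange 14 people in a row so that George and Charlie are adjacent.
Treat as block: (14-1)! × 2! = 6227020800 × 2 = 12454041600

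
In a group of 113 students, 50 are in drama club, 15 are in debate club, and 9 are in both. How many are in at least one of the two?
|A∪B| = |A| + |B| - |A∩B| = 50 + 15 - 9 = 56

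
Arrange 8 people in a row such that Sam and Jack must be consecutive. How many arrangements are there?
Treat the 2 as one block: (8-2+1)! × 2! = 5040 × 2 = 10080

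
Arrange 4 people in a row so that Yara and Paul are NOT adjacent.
Total - adjacent = 4! - (4-1)!×2 = 24 - 12 = 12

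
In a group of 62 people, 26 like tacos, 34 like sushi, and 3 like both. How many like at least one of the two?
|A∪B| = |A| + |B| - |A∩B| = 26 + 34 - 3 = 57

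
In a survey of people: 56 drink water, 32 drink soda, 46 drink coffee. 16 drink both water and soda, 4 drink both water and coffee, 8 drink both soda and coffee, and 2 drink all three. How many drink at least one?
|A∪B∪C| = 56+32+46-16-4-8+2 = 108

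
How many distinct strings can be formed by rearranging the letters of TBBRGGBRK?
9! / (2! × 3! × 1! × 1! × 2!) = 15120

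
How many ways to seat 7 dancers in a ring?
Circular: fix one position, arrange the rest. (7-1)! = 720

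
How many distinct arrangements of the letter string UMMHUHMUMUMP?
12! / (2! × 5! × 1! × 4!) = 83160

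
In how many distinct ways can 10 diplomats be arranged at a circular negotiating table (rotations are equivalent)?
Circular: fix one position, arrange the rest. (10-1)! = 362880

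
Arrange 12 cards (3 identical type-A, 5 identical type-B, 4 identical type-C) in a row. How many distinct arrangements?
12! / (3! × 5! × 4!) = 27720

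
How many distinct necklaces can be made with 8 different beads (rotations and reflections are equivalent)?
(8-1)!/2 = 5040/2 = 2520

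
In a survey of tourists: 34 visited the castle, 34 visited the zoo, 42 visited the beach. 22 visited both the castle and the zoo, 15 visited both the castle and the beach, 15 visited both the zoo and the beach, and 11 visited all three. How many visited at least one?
|A∪B∪C| = 34+34+42-22-15-15+11 = 69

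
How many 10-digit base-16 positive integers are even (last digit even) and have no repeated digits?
Last∈{0,2,4,6,8,10,12,14}. Last=0: 1816214400. Last nonzero: 7×14×P(14,8) = 11865934080. Total = 13682148480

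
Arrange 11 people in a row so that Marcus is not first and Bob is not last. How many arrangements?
By inclusion-exclusion: 11! - 2×(11-1)! + (11-2)! = 39916800 - 7257600 + 362880 = 33022080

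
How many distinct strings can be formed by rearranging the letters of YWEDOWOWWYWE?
12! / (2! × 2! × 1! × 5! × 2!) = 498960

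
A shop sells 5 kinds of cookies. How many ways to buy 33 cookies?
C(33+5-1, 5-1) = C(37, 4) = 66045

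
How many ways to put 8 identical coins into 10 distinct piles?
C(8+10-1, 10-1) = C(17, 9) = 24310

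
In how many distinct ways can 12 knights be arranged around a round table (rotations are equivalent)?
Circular: fix one position, arrange the rest. (12-1)! = 39916800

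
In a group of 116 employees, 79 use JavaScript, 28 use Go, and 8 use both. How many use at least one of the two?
|A∪B| = |A| + |B| - |A∩B| = 79 + 28 - 8 = 99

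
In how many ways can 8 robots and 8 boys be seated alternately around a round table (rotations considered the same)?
Fix one of the robots: (8-1)! ways for the remaining robots, × 8! ways for the boys = 5040 × 40320 = 203212800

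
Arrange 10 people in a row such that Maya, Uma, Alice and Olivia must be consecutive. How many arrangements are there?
Treat the 4 as one block: (10-4+1)! × 4! = 5040 × 24 = 120960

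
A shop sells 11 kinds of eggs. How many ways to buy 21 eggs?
C(21+11-1, 11-1) = C(31, 10) = 44352165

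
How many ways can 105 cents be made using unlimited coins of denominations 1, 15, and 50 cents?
Coefficient of x^105 in 1/(1-x^1) · 1/(1-x^15) · 1/(1-x^50). Case on j = number of 50-cent coins (j = 0..2); remainder r = 105 - 50j is made from {1,15} in ⌊r/15⌋+1 ways. r = 105, 55, 5 → 8 + 4 + 1 = 13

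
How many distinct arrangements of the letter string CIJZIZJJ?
8! / (2! × 2! × 1! × 3!) = 1680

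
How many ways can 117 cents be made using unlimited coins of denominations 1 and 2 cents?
Coefficient of x^117 in 1/(1-x^1) · 1/(1-x^2). Use j coins of 2 for j = 0..⌊117/2⌋ = 58, the rest in 1s: 58 + 1 = 59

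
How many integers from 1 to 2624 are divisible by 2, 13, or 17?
⌊2624/2⌋+⌊2624/13⌋+⌊2624/17⌋ - ⌊2624/26⌋-⌊2624/34⌋-⌊2624/221⌋ + ⌊2624/442⌋ = 1312+201+154 - 100-77-11 + 5 = 1484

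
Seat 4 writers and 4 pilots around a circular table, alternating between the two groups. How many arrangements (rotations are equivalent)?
Fix one of the writers: (4-1)! ways for the remaining writers, × 4! ways for the pilots = 6 × 24 = 144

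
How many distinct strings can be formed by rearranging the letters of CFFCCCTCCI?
10! / (2! × 1! × 6! × 1!) = 2520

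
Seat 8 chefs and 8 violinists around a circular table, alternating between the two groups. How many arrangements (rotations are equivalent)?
Fix one of the chefs: (8-1)! ways for the remaining chefs, × 8! ways for the violinists = 5040 × 40320 = 203212800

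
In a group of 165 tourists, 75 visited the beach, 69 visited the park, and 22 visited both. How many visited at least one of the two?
|A∪B| = |A| + |B| - |A∩B| = 75 + 69 - 22 = 122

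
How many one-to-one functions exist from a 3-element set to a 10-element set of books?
P(10,3) = 10!/(10-3)! = 720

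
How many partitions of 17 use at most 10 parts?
By conjugation, equals partitions of 17 into parts ≤ 10. Let r_j(i) = number of partitions of i into parts ≤ j, for i = 0..17. r_1(i) = 1 for all i; r_j(i) = r_{j-1}(i) + r_j(i-j). Rows j = 2..10: ≤2: 1 1 2 2 3 3 4 4 5 5 6 6 7 7 8 8 9 9; ≤3: 1 1 2 3 4 5 7 8 10 12 14 16 19 21 24 27 30 33; ≤4: 1 1 2 3 5 6 9 11 15 18 23 27 34 39 47 54 64 72; ≤5: 1 1 2 3 5 7 10 13 18 23 30 37 47 57 70 84 101 119; ≤6: 1 1 2 3 5 7 11 14 20 26 35 44 58 71 90 110 136 163; ≤7: 1 1 2 3 5 7 11 15 21 28 38 49 65 82 105 131 164 201; ≤8: 1 1 2 3 5 7 11 15 22 29 40 52 70 89 116 146 186 230; ≤9: 1 1 2 3 5 7 11 15 22 30 41 54 73 94 123 157 201 252; ≤10: 1 1 2 3 5 7 11 15 22 30 42 55 75 97 128 164 212 267. r_10(17) = 267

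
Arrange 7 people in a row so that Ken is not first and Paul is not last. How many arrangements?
By inclusion-exclusion: 7! - 2×(7-1)! + (7-2)! = 5040 - 1440 + 120 = 3720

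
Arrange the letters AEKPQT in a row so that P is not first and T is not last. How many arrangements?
By inclusion-exclusion: 6! - 2×(6-1)! + (6-2)! = 720 - 240 + 24 = 504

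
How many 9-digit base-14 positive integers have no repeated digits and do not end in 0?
Last digit: 13 nonzero choices. First digit: 12 (nonzero, ≠last). Middle 7: P(12,7) = 3991680. Total = 622702080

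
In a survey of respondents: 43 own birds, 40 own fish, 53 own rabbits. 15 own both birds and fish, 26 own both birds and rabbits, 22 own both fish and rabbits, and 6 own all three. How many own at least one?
|A∪B∪C| = 43+40+53-15-26-22+6 = 79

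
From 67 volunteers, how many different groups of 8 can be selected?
C(67,8) = 67!/(8!×59!) = 6522361560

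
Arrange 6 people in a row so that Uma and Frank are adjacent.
Treat as block: (6-1)! × 2! = 120 × 2 = 240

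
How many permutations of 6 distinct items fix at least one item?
Complement of the derangements. !6 = Σ_{j=0}^{6} (-1)^j·6!/j! = 720 - 720 + 360 - 120 + 30 - 6 + 1 = 265. 6! - !6 = 720 - 265 = 455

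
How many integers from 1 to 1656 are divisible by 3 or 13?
⌊1656/3⌋ + ⌊1656/13⌋ - ⌊1656/39⌋ = 552 + 127 - 42 = 637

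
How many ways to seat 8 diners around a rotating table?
Circular: fix one position, arrange the rest. (8-1)! = 5040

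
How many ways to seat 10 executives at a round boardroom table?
Circular: fix one position, arrange the rest. (10-1)! = 362880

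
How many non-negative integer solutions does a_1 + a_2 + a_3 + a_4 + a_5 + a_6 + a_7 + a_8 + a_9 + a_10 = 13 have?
C(13+10-1, 10-1) = C(22, 9) = 497420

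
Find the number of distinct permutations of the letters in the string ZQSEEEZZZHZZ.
12! / (3! × 1! × 6! × 1! × 1!) = 110880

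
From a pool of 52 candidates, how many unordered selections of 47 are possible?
C(52,47) = 52!/(47!×5!) = 2598960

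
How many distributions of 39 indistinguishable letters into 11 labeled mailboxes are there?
C(39+11-1, 11-1) = C(49, 10) = 8217822536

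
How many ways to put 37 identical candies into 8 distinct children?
C(37+8-1, 8-1) = C(44, 7) = 38320568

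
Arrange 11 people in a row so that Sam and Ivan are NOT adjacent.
Total - adjacent = 11! - (11-1)!×2 = 39916800 - 7257600 = 32659200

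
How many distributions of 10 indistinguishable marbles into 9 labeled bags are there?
C(10+9-1, 9-1) = C(18, 8) = 43758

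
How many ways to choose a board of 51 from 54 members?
C(54,51) = 54!/(51!×3!) = 24804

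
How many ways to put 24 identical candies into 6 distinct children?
C(24+6-1, 6-1) = C(29, 5) = 118755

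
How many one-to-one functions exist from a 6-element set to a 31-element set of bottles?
P(31,6) = 31!/(31-6)! = 530122320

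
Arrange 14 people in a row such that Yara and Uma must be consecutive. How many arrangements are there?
Treat the 2 as one block: (14-2+1)! × 2! = 6227020800 × 2 = 12454041600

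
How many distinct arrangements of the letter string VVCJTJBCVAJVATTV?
16! / (1! × 2! × 3! × 3! × 2! × 5!) = 1210809600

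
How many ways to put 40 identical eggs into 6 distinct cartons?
C(40+6-1, 6-1) = C(45, 5) = 1221759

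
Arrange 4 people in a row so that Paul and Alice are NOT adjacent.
Total - adjacent = 4! - (4-1)!×2 = 24 - 12 = 12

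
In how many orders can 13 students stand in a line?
13! = 6227020800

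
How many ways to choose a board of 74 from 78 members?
C(78,74) = 78!/(74!×4!) = 1426425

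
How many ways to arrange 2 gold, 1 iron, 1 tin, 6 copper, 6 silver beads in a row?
16! / (2! × 1! × 1! × 6! × 6!) = 20180160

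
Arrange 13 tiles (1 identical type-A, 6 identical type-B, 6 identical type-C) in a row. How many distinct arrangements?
13! / (1! × 6! × 6!) = 12012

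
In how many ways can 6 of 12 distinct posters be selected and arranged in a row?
P(12,6) = 12!/(12-6)! = 665280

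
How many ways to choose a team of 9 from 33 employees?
C(33,9) = 33!/(9!×24!) = 38567100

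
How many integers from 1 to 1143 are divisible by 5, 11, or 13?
⌊1143/5⌋+⌊1143/11⌋+⌊1143/13⌋ - ⌊1143/55⌋-⌊1143/65⌋-⌊1143/143⌋ + ⌊1143/715⌋ = 228+103+87 - 20-17-7 + 1 = 375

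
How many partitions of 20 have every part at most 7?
Let r_j(i) = number of partitions of i into parts ≤ j, for i = 0..20. r_1(i) = 1 for all i; r_j(i) = r_{j-1}(i) + r_j(i-j). Rows j = 2..7: ≤2: 1 1 2 2 3 3 4 4 5 5 6 6 7 7 8 8 9 9 10 10 11; ≤3: 1 1 2 3 4 5 7 8 10 12 14 16 19 21 24 27 30 33 37 40 44; ≤4: 1 1 2 3 5 6 9 11 15 18 23 27 34 39 47 54 64 72 84 94 108; ≤5: 1 1 2 3 5 7 10 13 18 23 30 37 47 57 70 84 101 119 141 164 192; ≤6: 1 1 2 3 5 7 11 14 20 26 35 44 58 71 90 110 136 163 199 235 282; ≤7: 1 1 2 3 5 7 11 15 21 28 38 49 65 82 105 131 164 201 248 300 364. r_7(20) = 364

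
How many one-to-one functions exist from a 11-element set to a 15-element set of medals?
P(15,11) = 15!/(15-11)! = 54486432000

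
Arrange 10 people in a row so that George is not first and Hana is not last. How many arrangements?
By inclusion-exclusion: 10! - 2×(10-1)! + (10-2)! = 3628800 - 725760 + 40320 = 2943360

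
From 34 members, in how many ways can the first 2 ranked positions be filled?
P(34,2) = 34!/(34-2)! = 1122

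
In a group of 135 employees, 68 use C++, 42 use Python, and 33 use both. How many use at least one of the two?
|A∪B| = |A| + |B| - |A∩B| = 68 + 42 - 33 = 77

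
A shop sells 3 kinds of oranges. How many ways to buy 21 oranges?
C(21+3-1, 3-1) = C(23, 2) = 253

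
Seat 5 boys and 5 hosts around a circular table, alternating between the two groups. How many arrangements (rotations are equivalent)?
Fix one of the boys: (5-1)! ways for the remaining boys, × 5! ways for the hosts = 24 × 120 = 2880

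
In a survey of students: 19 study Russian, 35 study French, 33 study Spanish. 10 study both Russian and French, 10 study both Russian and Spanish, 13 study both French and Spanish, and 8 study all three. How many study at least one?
|A∪B∪C| = 19+35+33-10-10-13+8 = 62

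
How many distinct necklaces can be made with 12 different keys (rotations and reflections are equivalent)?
(12-1)!/2 = 39916800/2 = 19958400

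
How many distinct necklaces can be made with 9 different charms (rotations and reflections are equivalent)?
(9-1)!/2 = 40320/2 = 20160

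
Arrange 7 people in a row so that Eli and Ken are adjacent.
Treat as block: (7-1)! × 2! = 720 × 2 = 1440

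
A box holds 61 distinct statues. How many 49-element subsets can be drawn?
C(61,49) = 61!/(49!×12!) = 1742058970275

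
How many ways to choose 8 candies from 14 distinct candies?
C(14,8) = 14!/(8!×6!) = 3003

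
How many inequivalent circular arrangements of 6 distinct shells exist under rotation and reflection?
(6-1)!/2 = 120/2 = 60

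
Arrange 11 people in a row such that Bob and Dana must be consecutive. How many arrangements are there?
Treat the 2 as one block: (11-2+1)! × 2! = 3628800 × 2 = 7257600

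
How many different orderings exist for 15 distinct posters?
15! = 1307674368000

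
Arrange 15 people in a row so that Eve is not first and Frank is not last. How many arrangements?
By inclusion-exclusion: 15! - 2×(15-1)! + (15-2)! = 1307674368000 - 174356582400 + 6227020800 = 1139544806400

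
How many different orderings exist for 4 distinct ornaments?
4! = 24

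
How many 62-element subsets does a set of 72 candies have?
C(72,62) = 72!/(62!×10!) = 536211932256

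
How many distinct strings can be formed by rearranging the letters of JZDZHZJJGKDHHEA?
15! / (3! × 1! × 2! × 1! × 3! × 3! × 1! × 1!) = 3027024000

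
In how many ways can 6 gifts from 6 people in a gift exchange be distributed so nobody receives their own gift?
!6 = Σ_{j=0}^{6} (-1)^j·6!/j! = 720 - 720 + 360 - 120 + 30 - 6 + 1 = 265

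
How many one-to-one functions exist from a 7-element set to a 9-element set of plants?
P(9,7) = 9!/(9-7)! = 181440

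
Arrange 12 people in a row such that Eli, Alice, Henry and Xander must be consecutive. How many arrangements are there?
Treat the 4 as one block: (12-4+1)! × 4! = 362880 × 24 = 8709120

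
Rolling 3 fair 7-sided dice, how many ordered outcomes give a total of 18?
Coefficient of x^18 in (x + x² + ... + x^7)^3. By inclusion-exclusion on dice exceeding 7: Σ_j (-1)^j C(3,j)·C(18-1-7j, 2) = C(3,0)·C(17,2) - C(3,1)·C(10,2) + C(3,2)·C(3,2) = 1·136 - 3·45 + 3·3 = 10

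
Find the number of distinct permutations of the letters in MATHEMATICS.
11! / (2! × 2! × 2! × 1! × 1! × 1! × 1! × 1!) = 4989600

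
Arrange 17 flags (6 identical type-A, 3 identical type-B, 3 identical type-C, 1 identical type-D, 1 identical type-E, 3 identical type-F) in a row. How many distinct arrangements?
17! / (6! × 3! × 3! × 1! × 1! × 3!) = 2287084800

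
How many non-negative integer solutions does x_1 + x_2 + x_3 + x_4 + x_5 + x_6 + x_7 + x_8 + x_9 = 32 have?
C(32+9-1, 9-1) = C(40, 8) = 76904685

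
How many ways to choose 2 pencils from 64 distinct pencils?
C(64,2) = 64!/(2!×62!) = 2016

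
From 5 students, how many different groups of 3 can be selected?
C(5,3) = 5!/(3!×2!) = 10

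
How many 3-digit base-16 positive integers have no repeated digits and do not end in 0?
Last digit: 15 nonzero choices. First digit: 14 (nonzero, ≠last). Middle 1: P(14,1) = 14. Total = 2940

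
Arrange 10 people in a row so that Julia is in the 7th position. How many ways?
Fix one position: (10-1)! = 362880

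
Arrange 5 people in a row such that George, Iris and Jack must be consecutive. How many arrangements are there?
Treat the 3 as one block: (5-3+1)! × 3! = 6 × 6 = 36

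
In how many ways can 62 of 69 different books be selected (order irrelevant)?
C(69,62) = 69!/(62!×7!) = 1078897248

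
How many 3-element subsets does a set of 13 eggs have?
C(13,3) = 13!/(3!×10!) = 286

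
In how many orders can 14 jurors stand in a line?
14! = 87178291200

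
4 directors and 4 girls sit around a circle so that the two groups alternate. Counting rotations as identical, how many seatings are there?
Fix one of the directors: (4-1)! ways for the remaining directors, × 4! ways for the girls = 6 × 24 = 144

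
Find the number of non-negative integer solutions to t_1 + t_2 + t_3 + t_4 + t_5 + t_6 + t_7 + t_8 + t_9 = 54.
C(54+9-1, 9-1) = C(62, 8) = 3381098545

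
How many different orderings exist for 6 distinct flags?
6! = 720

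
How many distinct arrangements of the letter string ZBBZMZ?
6! / (2! × 1! × 3!) = 60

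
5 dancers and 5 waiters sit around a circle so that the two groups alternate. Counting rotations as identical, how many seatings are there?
Fix one of the dancers: (5-1)! ways for the remaining dancers, × 5! ways for the waiters = 24 × 120 = 2880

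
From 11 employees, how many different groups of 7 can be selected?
C(11,7) = 11!/(7!×4!) = 330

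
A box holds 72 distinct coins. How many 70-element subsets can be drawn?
C(72,70) = 72!/(70!×2!) = 2556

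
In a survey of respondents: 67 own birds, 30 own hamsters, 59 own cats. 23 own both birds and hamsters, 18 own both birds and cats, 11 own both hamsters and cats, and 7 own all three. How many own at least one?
|A∪B∪C| = 67+30+59-23-18-11+7 = 111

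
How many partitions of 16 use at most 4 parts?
By conjugation, equals partitions of 16 into parts ≤ 4. Let r_j(i) = number of partitions of i into parts ≤ j, for i = 0..16. r_1(i) = 1 for all i; r_j(i) = r_{j-1}(i) + r_j(i-j). Rows j = 2..4: ≤2: 1 1 2 2 3 3 4 4 5 5 6 6 7 7 8 8 9; ≤3: 1 1 2 3 4 5 7 8 10 12 14 16 19 21 24 27 30; ≤4: 1 1 2 3 5 6 9 11 15 18 23 27 34 39 47 54 64. r_4(16) = 64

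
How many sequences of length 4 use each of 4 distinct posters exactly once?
4! = 24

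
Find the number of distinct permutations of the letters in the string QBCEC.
5! / (1! × 1! × 1! × 2!) = 60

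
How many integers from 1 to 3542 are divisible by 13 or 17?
⌊3542/13⌋ + ⌊3542/17⌋ - ⌊3542/221⌋ = 272 + 208 - 16 = 464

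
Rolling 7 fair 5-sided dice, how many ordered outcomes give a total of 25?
Coefficient of x^25 in (x + x² + ... + x^5)^7. By inclusion-exclusion on dice exceeding 5: Σ_j (-1)^j C(7,j)·C(25-1-5j, 6) = C(7,0)·C(24,6) - C(7,1)·C(19,6) + C(7,2)·C(14,6) - C(7,3)·C(9,6) = 1·134596 - 7·27132 + 21·3003 - 35·84 = 4795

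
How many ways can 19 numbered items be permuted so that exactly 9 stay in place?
Choose the 9 fixed points C(19,9) = 92378, derange the rest: !10 = Σ_{j=0}^{10} (-1)^j·10!/j! = 3628800 - 3628800 + 1814400 - 604800 + 151200 - 30240 + 5040 - 720 + 90 - 10 + 1 = 1334961. Product = 92378 × 1334961 = 123321027258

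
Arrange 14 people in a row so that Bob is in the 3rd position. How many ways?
Fix one position: (14-1)! = 6227020800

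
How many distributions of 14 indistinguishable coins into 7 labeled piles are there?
C(14+7-1, 7-1) = C(20, 6) = 38760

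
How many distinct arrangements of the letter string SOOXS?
5! / (2! × 1! × 2!) = 30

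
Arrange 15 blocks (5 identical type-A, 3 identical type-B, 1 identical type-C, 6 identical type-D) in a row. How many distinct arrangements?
15! / (5! × 3! × 1! × 6!) = 2522520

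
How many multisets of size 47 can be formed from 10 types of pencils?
C(47+10-1, 10-1) = C(56, 9) = 7575968400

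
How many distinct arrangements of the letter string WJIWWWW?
7! / (1! × 1! × 5!) = 42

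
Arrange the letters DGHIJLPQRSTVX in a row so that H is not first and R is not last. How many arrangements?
By inclusion-exclusion: 13! - 2×(13-1)! + (13-2)! = 6227020800 - 958003200 + 39916800 = 5308934400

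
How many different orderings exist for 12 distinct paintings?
12! = 479001600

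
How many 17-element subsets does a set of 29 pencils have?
C(29,17) = 29!/(17!×12!) = 51895935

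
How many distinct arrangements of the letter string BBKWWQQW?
8! / (3! × 2! × 2! × 1!) = 1680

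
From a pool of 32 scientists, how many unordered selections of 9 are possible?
C(32,9) = 32!/(9!×23!) = 28048800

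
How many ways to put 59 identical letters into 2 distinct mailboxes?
C(59+2-1, 2-1) = C(60, 1) = 60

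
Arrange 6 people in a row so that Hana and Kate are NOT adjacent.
Total - adjacent = 6! - (6-1)!×2 = 720 - 240 = 480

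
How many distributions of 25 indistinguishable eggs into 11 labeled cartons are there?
C(25+11-1, 11-1) = C(35, 10) = 183579396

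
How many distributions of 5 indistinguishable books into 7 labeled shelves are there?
C(5+7-1, 7-1) = C(11, 6) = 462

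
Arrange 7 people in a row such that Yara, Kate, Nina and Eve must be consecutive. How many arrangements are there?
Treat the 4 as one block: (7-4+1)! × 4! = 24 × 24 = 576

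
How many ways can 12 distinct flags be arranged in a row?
12! = 479001600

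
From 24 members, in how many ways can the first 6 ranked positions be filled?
P(24,6) = 24!/(24-6)! = 96909120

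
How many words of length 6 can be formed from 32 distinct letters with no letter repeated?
P(32,6) = 32!/(32-6)! = 652458240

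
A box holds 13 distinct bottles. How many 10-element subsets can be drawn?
C(13,10) = 13!/(10!×3!) = 286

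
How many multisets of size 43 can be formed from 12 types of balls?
C(43+12-1, 12-1) = C(54, 11) = 95722852680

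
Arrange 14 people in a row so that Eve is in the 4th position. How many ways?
Fix one position: (14-1)! = 6227020800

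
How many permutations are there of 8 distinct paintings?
8! = 40320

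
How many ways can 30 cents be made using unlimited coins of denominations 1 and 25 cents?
Coefficient of x^30 in 1/(1-x^1) · 1/(1-x^25). Use j coins of 25 for j = 0..⌊30/25⌋ = 1, the rest in 1s: 1 + 1 = 2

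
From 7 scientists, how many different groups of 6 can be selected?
C(7,6) = 7!/(6!×1!) = 7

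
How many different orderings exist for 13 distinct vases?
13! = 6227020800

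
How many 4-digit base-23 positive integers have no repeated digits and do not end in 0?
Last digit: 22 nonzero choices. First digit: 21 (nonzero, ≠last). Middle 2: P(21,2) = 420. Total = 194040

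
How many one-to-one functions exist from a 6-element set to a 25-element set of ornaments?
P(25,6) = 25!/(25-6)! = 127512000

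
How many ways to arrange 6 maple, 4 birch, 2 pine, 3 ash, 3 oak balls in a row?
18! / (6! × 4! × 2! × 3! × 3!) = 5145940800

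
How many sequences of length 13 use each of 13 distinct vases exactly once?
13! = 6227020800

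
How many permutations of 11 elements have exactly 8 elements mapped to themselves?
Choose the 8 fixed points C(11,8) = 165, derange the rest: !3 = Σ_{j=0}^{3} (-1)^j·3!/j! = 6 - 6 + 3 - 1 = 2. Product = 165 × 2 = 330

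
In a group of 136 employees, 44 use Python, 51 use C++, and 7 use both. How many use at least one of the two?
|A∪B| = |A| + |B| - |A∩B| = 44 + 51 - 7 = 88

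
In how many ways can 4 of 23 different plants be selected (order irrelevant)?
C(23,4) = 23!/(4!×19!) = 8855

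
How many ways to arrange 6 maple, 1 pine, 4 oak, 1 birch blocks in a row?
12! / (6! × 1! × 4! × 1!) = 27720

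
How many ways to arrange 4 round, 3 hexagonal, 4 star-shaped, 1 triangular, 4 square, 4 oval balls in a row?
20! / (4! × 3! × 4! × 1! × 4! × 4!) = 1222160940000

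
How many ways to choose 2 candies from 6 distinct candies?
C(6,2) = 6!/(2!×4!) = 15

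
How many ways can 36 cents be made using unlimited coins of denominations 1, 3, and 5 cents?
Coefficient of x^36 in 1/(1-x^1) · 1/(1-x^3) · 1/(1-x^5). Case on j = number of 5-cent coins (j = 0..7); remainder r = 36 - 5j is made from {1,3} in ⌊r/3⌋+1 ways. r = 36, 31, 26, 21, 16, 11, 6, 1 → 13 + 11 + 9 + 8 + 6 + 4 + 3 + 1 = 55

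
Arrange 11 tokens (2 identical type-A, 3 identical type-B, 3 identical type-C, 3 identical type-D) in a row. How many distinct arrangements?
11! / (2! × 3! × 3! × 3!) = 92400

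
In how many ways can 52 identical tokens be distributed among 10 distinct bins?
C(52+10-1, 10-1) = C(61, 9) = 17341763505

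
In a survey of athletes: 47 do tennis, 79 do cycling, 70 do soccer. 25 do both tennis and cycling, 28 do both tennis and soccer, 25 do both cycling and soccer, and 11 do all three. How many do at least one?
|A∪B∪C| = 47+79+70-25-28-25+11 = 129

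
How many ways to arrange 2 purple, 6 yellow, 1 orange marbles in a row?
9! / (2! × 6! × 1!) = 252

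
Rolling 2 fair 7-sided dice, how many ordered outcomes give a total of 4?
Coefficient of x^4 in (x + x² + ... + x^7)^2. By inclusion-exclusion on dice exceeding 7: Σ_j (-1)^j C(2,j)·C(4-1-7j, 1) = C(2,0)·C(3,1) = 1·3 = 3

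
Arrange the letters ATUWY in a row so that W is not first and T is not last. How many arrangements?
By inclusion-exclusion: 5! - 2×(5-1)! + (5-2)! = 120 - 48 + 6 = 78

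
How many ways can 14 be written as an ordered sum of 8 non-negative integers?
C(14+8-1, 8-1) = C(21, 7) = 116280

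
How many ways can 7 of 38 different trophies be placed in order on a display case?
P(38,7) = 38!/(38-7)! = 63606090240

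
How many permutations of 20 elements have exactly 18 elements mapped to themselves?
Choose the 18 fixed points C(20,18) = 190, derange the rest: !2 = Σ_{j=0}^{2} (-1)^j·2!/j! = 2 - 2 + 1 = 1. Product = 190 × 1 = 190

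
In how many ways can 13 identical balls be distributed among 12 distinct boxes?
C(13+12-1, 12-1) = C(24, 11) = 2496144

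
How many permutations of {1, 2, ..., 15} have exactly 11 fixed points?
Choose the 11 fixed points C(15,11) = 1365, derange the rest: !4 = Σ_{j=0}^{4} (-1)^j·4!/j! = 24 - 24 + 12 - 4 + 1 = 9. Product = 1365 × 9 = 12285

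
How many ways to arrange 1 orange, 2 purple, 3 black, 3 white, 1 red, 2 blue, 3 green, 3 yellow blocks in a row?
18! / (1! × 2! × 3! × 3! × 1! × 2! × 3! × 3!) = 1235025792000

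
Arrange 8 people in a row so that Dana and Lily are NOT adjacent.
Total - adjacent = 8! - (8-1)!×2 = 40320 - 10080 = 30240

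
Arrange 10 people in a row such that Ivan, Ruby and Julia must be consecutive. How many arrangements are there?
Treat the 3 as one block: (10-3+1)! × 3! = 40320 × 6 = 241920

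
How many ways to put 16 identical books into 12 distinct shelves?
C(16+12-1, 12-1) = C(27, 11) = 13037895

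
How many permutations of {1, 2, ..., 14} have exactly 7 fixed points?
Choose the 7 fixed points C(14,7) = 3432, derange the rest: !7 = Σ_{j=0}^{7} (-1)^j·7!/j! = 5040 - 5040 + 2520 - 840 + 210 - 42 + 7 - 1 = 1854. Product = 3432 × 1854 = 6362928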